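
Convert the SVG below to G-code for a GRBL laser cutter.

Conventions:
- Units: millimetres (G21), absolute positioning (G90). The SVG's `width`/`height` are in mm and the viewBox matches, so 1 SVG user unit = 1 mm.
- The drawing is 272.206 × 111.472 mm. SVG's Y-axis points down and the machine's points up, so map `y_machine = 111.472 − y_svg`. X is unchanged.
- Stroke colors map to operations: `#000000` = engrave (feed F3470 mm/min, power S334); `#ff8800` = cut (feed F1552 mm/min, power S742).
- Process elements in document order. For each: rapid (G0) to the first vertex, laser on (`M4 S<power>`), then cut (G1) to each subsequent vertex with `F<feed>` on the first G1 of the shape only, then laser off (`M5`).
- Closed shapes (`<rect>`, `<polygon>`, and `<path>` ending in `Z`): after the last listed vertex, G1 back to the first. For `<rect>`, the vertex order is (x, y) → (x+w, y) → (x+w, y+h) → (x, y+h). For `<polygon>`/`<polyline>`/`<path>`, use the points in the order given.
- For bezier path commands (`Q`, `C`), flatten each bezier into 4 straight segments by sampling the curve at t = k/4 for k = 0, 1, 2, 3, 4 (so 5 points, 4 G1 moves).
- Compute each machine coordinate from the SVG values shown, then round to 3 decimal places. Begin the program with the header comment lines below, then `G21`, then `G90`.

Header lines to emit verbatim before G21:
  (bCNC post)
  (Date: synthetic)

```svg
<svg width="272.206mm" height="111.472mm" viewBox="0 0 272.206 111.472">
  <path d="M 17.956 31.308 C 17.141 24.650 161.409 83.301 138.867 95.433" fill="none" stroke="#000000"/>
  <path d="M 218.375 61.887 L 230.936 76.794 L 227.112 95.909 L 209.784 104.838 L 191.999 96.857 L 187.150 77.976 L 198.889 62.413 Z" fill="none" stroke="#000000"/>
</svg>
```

(bCNC post)
(Date: synthetic)
G21
G90
G0 X17.956 Y80.164
M4 S334
G1 X39.674 Y74.659 F3470
G1 X86.559 Y55.148
G1 X129.370 Y32.113
G1 X138.867 Y16.039
M5
G0 X218.375 Y49.585
M4 S334
G1 X230.936 Y34.678 F3470
G1 X227.112 Y15.563
G1 X209.784 Y6.634
G1 X191.999 Y14.615
G1 X187.150 Y33.496
G1 X198.889 Y49.059
G1 X218.375 Y49.585
M5

Since the viewBox matches the mm dimensions, user units are millimetres directly. The only transform is the Y-flip y_m = 111.472 − y_svg.

Shape 1 is a cubic bezier drawn with `<path>`. Its stroke #000000 means engrave at S334, F3470. After flipping Y the toolpath is (17.956,80.164) → (39.674,74.659) → (86.559,55.148) → (129.370,32.113) → (138.867,16.039).

Shape 2 is a regular polygon drawn with `<path>`. Its stroke #000000 means engrave at S334, F3470. After flipping Y the toolpath is (218.375,49.585) → (230.936,34.678) → (227.112,15.563) → (209.784,6.634) → (191.999,14.615) → (187.150,33.496) → (198.889,49.059) → (218.375,49.585), returning to the start.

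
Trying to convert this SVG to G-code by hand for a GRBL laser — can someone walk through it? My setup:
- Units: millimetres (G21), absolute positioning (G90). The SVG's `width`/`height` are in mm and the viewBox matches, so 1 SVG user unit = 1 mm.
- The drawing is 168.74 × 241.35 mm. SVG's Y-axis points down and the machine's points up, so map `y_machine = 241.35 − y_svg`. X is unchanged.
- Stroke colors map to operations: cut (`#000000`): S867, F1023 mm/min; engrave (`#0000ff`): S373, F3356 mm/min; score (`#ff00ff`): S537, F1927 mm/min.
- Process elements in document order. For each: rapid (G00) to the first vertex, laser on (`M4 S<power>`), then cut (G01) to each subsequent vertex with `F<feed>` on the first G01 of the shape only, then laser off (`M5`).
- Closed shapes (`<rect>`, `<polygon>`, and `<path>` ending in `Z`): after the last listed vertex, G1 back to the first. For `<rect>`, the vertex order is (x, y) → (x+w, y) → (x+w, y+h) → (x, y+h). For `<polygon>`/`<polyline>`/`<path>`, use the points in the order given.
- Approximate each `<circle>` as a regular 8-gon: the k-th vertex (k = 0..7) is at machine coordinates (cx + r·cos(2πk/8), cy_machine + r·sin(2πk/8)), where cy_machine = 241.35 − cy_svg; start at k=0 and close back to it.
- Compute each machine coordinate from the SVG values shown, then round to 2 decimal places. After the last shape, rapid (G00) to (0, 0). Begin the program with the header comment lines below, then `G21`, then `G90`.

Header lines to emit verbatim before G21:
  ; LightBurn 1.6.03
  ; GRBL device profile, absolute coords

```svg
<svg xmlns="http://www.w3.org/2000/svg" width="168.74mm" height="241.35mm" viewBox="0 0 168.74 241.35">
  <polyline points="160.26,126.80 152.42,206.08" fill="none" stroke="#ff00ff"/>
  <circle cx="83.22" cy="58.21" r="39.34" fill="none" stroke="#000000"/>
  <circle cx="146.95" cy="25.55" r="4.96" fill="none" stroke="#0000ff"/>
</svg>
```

Since the viewBox matches the mm dimensions, user units are millimetres directly. The only transform is the Y-flip y_m = 241.35 − y_svg.

Shape 1 is a line segment drawn with `<polyline>`. Its stroke #ff00ff means score at S537, F1927. After flipping Y the toolpath is (160.26,114.55) → (152.42,35.27).

Shape 2 is a circle drawn with `<circle>`. Its stroke #000000 means cut at S867, F1023. After flipping Y the toolpath is (122.56,183.14) → (111.04,210.96) → (83.22,222.48) → (55.40,210.96) → (43.88,183.14) → (55.40,155.32) → (83.22,143.80) → (111.04,155.32) → (122.56,183.14), returning to the start.

Shape 3 is a circle drawn with `<circle>`. Its stroke #0000ff means engrave at S373, F3356. After flipping Y the toolpath is (151.91,215.80) → (150.46,219.31) → (146.95,220.76) → (143.44,219.31) → (141.99,215.80) → (143.44,212.29) → (146.95,210.84) → (150.46,212.29) → (151.91,215.80), returning to the start.

; LightBurn 1.6.03
; GRBL device profile, absolute coords
G21
G90
G00 X160.26 Y114.55
M4 S537
G01 X152.42 Y35.27 F1927
M5
G00 X122.56 Y183.14
M4 S867
G01 X111.04 Y210.96 F1023
G01 X83.22 Y222.48
G01 X55.40 Y210.96
G01 X43.88 Y183.14
G01 X55.40 Y155.32
G01 X83.22 Y143.80
G01 X111.04 Y155.32
G01 X122.56 Y183.14
M5
G00 X151.91 Y215.80
M4 S373
G01 X150.46 Y219.31 F3356
G01 X146.95 Y220.76
G01 X143.44 Y219.31
G01 X141.99 Y215.80
G01 X143.44 Y212.29
G01 X146.95 Y210.84
G01 X150.46 Y212.29
G01 X151.91 Y215.80
M5
G00 X0.00 Y0.00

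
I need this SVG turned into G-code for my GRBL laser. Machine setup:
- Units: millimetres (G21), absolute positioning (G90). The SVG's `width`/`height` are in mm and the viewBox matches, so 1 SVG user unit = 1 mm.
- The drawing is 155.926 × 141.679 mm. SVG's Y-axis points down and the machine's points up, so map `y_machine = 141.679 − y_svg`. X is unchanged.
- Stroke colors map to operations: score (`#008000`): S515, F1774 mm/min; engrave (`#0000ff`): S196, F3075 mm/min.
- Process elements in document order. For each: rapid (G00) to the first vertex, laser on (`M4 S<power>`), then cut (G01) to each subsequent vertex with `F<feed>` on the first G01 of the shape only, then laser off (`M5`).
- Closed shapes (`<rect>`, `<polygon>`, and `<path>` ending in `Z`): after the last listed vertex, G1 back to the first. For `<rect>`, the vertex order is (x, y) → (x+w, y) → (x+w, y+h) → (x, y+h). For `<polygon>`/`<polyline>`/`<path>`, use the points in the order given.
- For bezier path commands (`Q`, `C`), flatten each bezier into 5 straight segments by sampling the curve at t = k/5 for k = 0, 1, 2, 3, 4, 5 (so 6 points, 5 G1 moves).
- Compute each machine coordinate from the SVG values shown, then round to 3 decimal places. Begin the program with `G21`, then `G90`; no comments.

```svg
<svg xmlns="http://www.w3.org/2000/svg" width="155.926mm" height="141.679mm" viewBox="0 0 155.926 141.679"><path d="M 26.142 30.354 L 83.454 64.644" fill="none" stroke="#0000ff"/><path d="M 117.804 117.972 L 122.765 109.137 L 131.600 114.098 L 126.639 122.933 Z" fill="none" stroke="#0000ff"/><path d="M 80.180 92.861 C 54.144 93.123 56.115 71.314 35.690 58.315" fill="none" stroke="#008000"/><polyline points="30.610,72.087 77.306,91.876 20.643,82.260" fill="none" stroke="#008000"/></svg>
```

G21
G90
G00 X26.142 Y111.325
M4 S196
G01 X83.454 Y77.035 F3075
M5
G00 X117.804 Y23.707
M4 S196
G01 X122.765 Y32.542 F3075
G01 X131.600 Y27.581
G01 X126.639 Y18.746
G01 X117.804 Y23.707
M5
G00 X80.180 Y48.818
M4 S515
G01 X67.516 Y51.062 F1774
G01 X59.154 Y57.121
G01 X52.676 Y65.513
G01 X45.661 Y74.754
G01 X35.690 Y83.364
M5
G00 X30.610 Y69.592
M4 S515
G01 X77.306 Y49.803 F1774
G01 X20.643 Y59.419
M5

Since the viewBox matches the mm dimensions, user units are millimetres directly. The only transform is the Y-flip y_m = 141.679 − y_svg.

Shape 1 is a line segment drawn with `<path>`. Its stroke #0000ff means engrave at S196, F3075. After flipping Y the toolpath is (26.142,111.325) → (83.454,77.035).

Shape 2 is a regular polygon drawn with `<path>`. Its stroke #0000ff means engrave at S196, F3075. After flipping Y the toolpath is (117.804,23.707) → (122.765,32.542) → (131.600,27.581) → (126.639,18.746) → (117.804,23.707), returning to the start.

Shape 3 is a cubic bezier drawn with `<path>`. Its stroke #008000 means score at S515, F1774. After flipping Y the toolpath is (80.180,48.818) → (67.516,51.062) → (59.154,57.121) → (52.676,65.513) → (45.661,74.754) → (35.690,83.364).

Shape 4 is a open polyline drawn with `<polyline>`. Its stroke #008000 means score at S515, F1774. After flipping Y the toolpath is (30.610,69.592) → (77.306,49.803) → (20.643,59.419).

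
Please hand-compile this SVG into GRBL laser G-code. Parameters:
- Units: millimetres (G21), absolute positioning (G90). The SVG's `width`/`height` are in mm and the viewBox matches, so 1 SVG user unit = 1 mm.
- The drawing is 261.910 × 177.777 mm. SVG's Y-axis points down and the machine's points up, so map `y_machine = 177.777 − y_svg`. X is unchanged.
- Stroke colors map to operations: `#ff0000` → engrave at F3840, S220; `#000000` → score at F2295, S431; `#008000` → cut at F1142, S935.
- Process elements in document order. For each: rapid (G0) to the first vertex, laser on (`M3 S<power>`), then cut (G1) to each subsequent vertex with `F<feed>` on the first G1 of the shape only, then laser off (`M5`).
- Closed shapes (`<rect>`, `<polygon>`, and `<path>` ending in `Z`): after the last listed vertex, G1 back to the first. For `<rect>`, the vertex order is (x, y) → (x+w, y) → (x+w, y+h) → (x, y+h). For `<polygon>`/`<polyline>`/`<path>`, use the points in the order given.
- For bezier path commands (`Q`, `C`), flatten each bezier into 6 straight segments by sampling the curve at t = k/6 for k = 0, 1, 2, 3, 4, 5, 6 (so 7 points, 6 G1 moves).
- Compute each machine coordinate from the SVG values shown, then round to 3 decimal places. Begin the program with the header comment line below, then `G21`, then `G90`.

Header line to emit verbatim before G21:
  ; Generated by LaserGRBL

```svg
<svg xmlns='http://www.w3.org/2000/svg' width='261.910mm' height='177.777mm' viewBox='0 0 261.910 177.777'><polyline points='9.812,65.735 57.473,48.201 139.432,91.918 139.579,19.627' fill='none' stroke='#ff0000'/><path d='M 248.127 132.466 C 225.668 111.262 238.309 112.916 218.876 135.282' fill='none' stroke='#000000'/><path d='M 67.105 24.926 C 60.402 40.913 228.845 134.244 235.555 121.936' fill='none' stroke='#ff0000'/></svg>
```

Since the viewBox matches the mm dimensions, user units are millimetres directly. The only transform is the Y-flip y_m = 177.777 − y_svg.

Shape 1 is a open polyline drawn with `<polyline>`. Its stroke #ff0000 means engrave at S220, F3840. After flipping Y the toolpath is (9.812,112.042) → (57.473,129.576) → (139.432,85.859) → (139.579,158.150).

Shape 2 is a cubic bezier drawn with `<path>`. Its stroke #000000 means score at S431, F2295. After flipping Y the toolpath is (248.127,45.311) → (239.512,54.018) → (234.880,58.975) → (232.367,60.242) → (230.106,57.878) → (226.231,51.942) → (218.876,42.495).

Shape 3 is a cubic bezier drawn with `<path>`. Its stroke #ff0000 means engrave at S220, F3840. After flipping Y the toolpath is (67.105,152.851) → (76.789,139.259) → (106.307,117.860) → (146.300,93.735) → (187.411,71.969) → (220.282,57.643) → (235.555,55.841).

; Generated by LaserGRBL
G21
G90
G0 X9.812 Y112.042
M3 S220
G1 X57.473 Y129.576 F3840
G1 X139.432 Y85.859
G1 X139.579 Y158.150
M5
G0 X248.127 Y45.311
M3 S431
G1 X239.512 Y54.018 F2295
G1 X234.880 Y58.975
G1 X232.367 Y60.242
G1 X230.106 Y57.878
G1 X226.231 Y51.942
G1 X218.876 Y42.495
M5
G0 X67.105 Y152.851
M3 S220
G1 X76.789 Y139.259 F3840
G1 X106.307 Y117.860
G1 X146.300 Y93.735
G1 X187.411 Y71.969
G1 X220.282 Y57.643
G1 X235.555 Y55.841
M5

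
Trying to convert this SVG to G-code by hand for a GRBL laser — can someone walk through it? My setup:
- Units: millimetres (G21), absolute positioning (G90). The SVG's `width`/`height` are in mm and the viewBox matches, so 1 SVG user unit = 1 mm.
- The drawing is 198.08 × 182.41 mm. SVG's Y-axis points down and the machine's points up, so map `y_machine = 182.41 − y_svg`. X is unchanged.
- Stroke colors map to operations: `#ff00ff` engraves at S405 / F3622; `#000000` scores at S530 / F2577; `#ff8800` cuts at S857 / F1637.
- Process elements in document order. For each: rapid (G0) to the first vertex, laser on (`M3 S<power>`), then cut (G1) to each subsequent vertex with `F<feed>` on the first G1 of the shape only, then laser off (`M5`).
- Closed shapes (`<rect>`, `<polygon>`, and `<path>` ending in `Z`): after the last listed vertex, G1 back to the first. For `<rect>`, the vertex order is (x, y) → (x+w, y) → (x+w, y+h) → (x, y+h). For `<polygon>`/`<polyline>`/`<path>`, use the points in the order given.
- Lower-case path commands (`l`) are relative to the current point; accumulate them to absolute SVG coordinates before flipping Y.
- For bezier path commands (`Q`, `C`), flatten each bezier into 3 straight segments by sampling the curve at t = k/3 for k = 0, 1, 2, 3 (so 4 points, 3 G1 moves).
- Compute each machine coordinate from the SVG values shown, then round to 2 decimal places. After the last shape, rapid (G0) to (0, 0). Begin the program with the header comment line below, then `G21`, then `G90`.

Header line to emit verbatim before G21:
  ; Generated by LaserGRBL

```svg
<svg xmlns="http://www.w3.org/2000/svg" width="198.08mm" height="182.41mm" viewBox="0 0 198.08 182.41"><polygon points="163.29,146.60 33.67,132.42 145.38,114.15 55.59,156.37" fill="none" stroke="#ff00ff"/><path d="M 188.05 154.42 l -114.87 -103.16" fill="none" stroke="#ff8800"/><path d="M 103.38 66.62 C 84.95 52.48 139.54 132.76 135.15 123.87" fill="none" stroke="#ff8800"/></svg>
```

viewBox `0 0 198.08 182.41` with mm width/height → 1 unit = 1 mm. Flip: y_m = 182.41 − y_svg.

**Shape 1** — `<polygon>` closed polygon, stroke `#ff00ff` → engrave (S405, F3622). Machine vertices: (163.29,35.81) → (33.67,49.99) → (145.38,68.26) → (55.59,26.04) → (163.29,35.81). Closed: final G1 returns to the first vertex.

**Shape 2** — `<path>` line segment, stroke `#ff8800` → cut (S857, F1637). Machine vertices: (188.05,27.99) → (73.18,131.15). Open path.

**Shape 3** — `<path>` cubic bezier, stroke `#ff8800` → cut (S857, F1637). Control points (SVG): P0=(103.38,66.62), P1=(84.95,52.48), P2=(139.54,132.76), P3=(135.15,123.87); sampled at t=k/3. Machine vertices: (103.38,115.79) → (104.40,105.26) → (124.77,72.57) → (135.15,58.54). Open path.

; Generated by LaserGRBL
G21
G90
G0 X163.29 Y35.81
M3 S405
G1 X33.67 Y49.99 F3622
G1 X145.38 Y68.26
G1 X55.59 Y26.04
G1 X163.29 Y35.81
M5
G0 X188.05 Y27.99
M3 S857
G1 X73.18 Y131.15 F1637
M5
G0 X103.38 Y115.79
M3 S857
G1 X104.40 Y105.26 F1637
G1 X124.77 Y72.57
G1 X135.15 Y58.54
M5
G0 X0.00 Y0.00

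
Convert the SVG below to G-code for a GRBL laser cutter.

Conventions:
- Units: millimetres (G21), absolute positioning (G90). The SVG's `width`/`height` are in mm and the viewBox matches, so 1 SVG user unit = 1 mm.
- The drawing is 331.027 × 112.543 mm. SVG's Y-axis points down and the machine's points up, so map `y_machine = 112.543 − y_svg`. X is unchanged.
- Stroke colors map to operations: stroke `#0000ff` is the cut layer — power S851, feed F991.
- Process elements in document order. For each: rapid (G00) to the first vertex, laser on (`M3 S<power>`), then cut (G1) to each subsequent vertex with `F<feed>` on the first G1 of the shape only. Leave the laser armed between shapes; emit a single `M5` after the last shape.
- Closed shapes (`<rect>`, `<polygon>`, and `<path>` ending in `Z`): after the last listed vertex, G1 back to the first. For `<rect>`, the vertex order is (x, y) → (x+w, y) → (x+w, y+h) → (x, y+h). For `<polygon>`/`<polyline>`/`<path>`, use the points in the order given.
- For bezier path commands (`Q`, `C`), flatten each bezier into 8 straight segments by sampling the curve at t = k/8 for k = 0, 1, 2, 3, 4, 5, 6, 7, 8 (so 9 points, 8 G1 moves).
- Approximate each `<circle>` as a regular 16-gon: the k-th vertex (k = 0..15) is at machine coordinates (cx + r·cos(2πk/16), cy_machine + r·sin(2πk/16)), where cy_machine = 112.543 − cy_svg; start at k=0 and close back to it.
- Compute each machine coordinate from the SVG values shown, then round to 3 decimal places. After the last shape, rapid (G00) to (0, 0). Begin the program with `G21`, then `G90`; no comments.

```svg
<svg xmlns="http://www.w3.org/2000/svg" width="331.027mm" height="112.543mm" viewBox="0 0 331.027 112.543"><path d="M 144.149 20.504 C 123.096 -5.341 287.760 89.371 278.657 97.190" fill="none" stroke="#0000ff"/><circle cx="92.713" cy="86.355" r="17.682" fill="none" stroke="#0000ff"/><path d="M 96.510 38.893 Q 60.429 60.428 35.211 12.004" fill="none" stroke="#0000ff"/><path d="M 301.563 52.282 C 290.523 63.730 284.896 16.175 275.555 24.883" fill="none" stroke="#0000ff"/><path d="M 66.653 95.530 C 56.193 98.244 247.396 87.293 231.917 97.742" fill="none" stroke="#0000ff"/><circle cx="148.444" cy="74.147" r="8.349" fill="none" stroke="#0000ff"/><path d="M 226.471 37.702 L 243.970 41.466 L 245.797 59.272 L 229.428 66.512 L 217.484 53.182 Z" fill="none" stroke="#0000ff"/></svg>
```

Since the viewBox matches the mm dimensions, user units are millimetres directly. The only transform is the Y-flip y_m = 112.543 − y_svg.

Shape 1 is a cubic bezier drawn with `<path>`. Its stroke #0000ff means cut at S851, F991. After flipping Y the toolpath is (144.149,92.039) → (144.257,96.485) → (157.564,92.060) → (179.857,81.194) → (206.922,66.320) → (234.547,49.868) → (258.520,34.268) → (274.627,21.953) → (278.657,15.353).

Shape 2 is a circle drawn with `<circle>`. Its stroke #0000ff means cut at S851, F991. After flipping Y the toolpath is (110.395,26.188) → (109.049,32.955) → (105.216,38.691) → (99.480,42.524) → (92.713,43.870) → (85.946,42.524) → (80.210,38.691) → (76.377,32.955) → (75.031,26.188) → (76.377,19.421) → (80.210,13.685) → (85.946,9.852) → (92.713,8.506) → (99.480,9.852) → (105.216,13.685) → (109.049,19.421) → (110.395,26.188), returning to the start.

Shape 3 is a quadratic bezier drawn with `<path>`. Its stroke #0000ff means cut at S851, F991. After flipping Y the toolpath is (96.510,73.650) → (87.659,69.359) → (79.148,67.255) → (70.977,67.337) → (63.145,69.605) → (55.652,74.059) → (48.499,80.699) → (41.685,89.526) → (35.211,100.539).

Shape 4 is a cubic bezier drawn with `<path>`. Its stroke #0000ff means cut at S851, F991. After flipping Y the toolpath is (301.563,60.261) → (297.659,58.509) → (294.155,60.937) → (290.945,66.195) → (287.922,72.933) → (284.978,79.799) → (282.007,85.443) → (278.902,88.513) → (275.555,87.660).

Shape 5 is a cubic bezier drawn with `<path>`. Its stroke #0000ff means cut at S851, F991. After flipping Y the toolpath is (66.653,17.013) → (71.386,16.567) → (90.239,16.992) → (118.428,17.876) → (151.167,18.808) → (183.671,19.377) → (211.154,19.173) → (228.831,17.785) → (231.917,14.801).

Shape 6 is a circle drawn with `<circle>`. Its stroke #0000ff means cut at S851, F991. After flipping Y the toolpath is (156.793,38.396) → (156.157,41.591) → (154.348,44.300) → (151.639,46.109) → (148.444,46.745) → (145.249,46.109) → (142.540,44.300) → (140.731,41.591) → (140.095,38.396) → (140.731,35.201) → (142.540,32.492) → (145.249,30.683) → (148.444,30.047) → (151.639,30.683) → (154.348,32.492) → (156.157,35.201) → (156.793,38.396), returning to the start.

Shape 7 is a regular polygon drawn with `<path>`. Its stroke #0000ff means cut at S851, F991. After flipping Y the toolpath is (226.471,74.841) → (243.970,71.077) → (245.797,53.271) → (229.428,46.031) → (217.484,59.361) → (226.471,74.841), returning to the start.

G21
G90
G00 X144.149 Y92.039
M3 S851
G1 X144.257 Y96.485 F991
G1 X157.564 Y92.060
G1 X179.857 Y81.194
G1 X206.922 Y66.320
G1 X234.547 Y49.868
G1 X258.520 Y34.268
G1 X274.627 Y21.953
G1 X278.657 Y15.353
G00 X110.395 Y26.188
M3 S851
G1 X109.049 Y32.955 F991
G1 X105.216 Y38.691
G1 X99.480 Y42.524
G1 X92.713 Y43.870
G1 X85.946 Y42.524
G1 X80.210 Y38.691
G1 X76.377 Y32.955
G1 X75.031 Y26.188
G1 X76.377 Y19.421
G1 X80.210 Y13.685
G1 X85.946 Y9.852
G1 X92.713 Y8.506
G1 X99.480 Y9.852
G1 X105.216 Y13.685
G1 X109.049 Y19.421
G1 X110.395 Y26.188
G00 X96.510 Y73.650
M3 S851
G1 X87.659 Y69.359 F991
G1 X79.148 Y67.255
G1 X70.977 Y67.337
G1 X63.145 Y69.605
G1 X55.652 Y74.059
G1 X48.499 Y80.699
G1 X41.685 Y89.526
G1 X35.211 Y100.539
G00 X301.563 Y60.261
M3 S851
G1 X297.659 Y58.509 F991
G1 X294.155 Y60.937
G1 X290.945 Y66.195
G1 X287.922 Y72.933
G1 X284.978 Y79.799
G1 X282.007 Y85.443
G1 X278.902 Y88.513
G1 X275.555 Y87.660
G00 X66.653 Y17.013
M3 S851
G1 X71.386 Y16.567 F991
G1 X90.239 Y16.992
G1 X118.428 Y17.876
G1 X151.167 Y18.808
G1 X183.671 Y19.377
G1 X211.154 Y19.173
G1 X228.831 Y17.785
G1 X231.917 Y14.801
G00 X156.793 Y38.396
M3 S851
G1 X156.157 Y41.591 F991
G1 X154.348 Y44.300
G1 X151.639 Y46.109
G1 X148.444 Y46.745
G1 X145.249 Y46.109
G1 X142.540 Y44.300
G1 X140.731 Y41.591
G1 X140.095 Y38.396
G1 X140.731 Y35.201
G1 X142.540 Y32.492
G1 X145.249 Y30.683
G1 X148.444 Y30.047
G1 X151.639 Y30.683
G1 X154.348 Y32.492
G1 X156.157 Y35.201
G1 X156.793 Y38.396
G00 X226.471 Y74.841
M3 S851
G1 X243.970 Y71.077 F991
G1 X245.797 Y53.271
G1 X229.428 Y46.031
G1 X217.484 Y59.361
G1 X226.471 Y74.841
M5
G00 X0.000 Y0.000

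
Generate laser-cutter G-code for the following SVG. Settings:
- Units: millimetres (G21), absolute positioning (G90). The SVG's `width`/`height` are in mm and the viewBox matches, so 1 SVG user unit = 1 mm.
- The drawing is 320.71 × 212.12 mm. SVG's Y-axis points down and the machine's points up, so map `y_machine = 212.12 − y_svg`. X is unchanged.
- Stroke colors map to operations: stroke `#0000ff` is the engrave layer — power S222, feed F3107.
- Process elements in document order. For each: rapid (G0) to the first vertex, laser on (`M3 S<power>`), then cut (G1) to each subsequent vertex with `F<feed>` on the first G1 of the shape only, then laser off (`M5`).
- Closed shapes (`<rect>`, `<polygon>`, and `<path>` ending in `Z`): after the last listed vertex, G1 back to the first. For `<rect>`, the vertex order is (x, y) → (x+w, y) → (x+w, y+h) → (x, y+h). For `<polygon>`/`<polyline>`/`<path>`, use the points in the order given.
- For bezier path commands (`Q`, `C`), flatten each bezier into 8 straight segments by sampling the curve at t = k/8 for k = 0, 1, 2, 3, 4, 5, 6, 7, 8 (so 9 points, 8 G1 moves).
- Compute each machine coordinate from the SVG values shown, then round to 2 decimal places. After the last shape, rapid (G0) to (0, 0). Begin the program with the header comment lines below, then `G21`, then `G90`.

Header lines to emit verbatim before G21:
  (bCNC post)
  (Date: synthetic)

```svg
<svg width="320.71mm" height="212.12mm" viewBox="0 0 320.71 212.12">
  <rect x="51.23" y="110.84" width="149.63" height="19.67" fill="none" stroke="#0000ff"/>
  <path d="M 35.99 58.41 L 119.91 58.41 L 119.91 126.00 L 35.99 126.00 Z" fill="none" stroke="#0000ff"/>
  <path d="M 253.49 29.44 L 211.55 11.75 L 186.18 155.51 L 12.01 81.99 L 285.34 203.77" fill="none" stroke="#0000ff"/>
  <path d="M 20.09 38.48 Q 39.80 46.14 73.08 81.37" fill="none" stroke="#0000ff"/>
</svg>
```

(bCNC post)
(Date: synthetic)
G21
G90
G0 X51.23 Y101.28
M3 S222
G1 X200.86 Y101.28 F3107
G1 X200.86 Y81.61
G1 X51.23 Y81.61
G1 X51.23 Y101.28
M5
G0 X35.99 Y153.71
M3 S222
G1 X119.91 Y153.71 F3107
G1 X119.91 Y86.12
G1 X35.99 Y86.12
G1 X35.99 Y153.71
M5
G0 X253.49 Y182.68
M3 S222
G1 X211.55 Y200.37 F3107
G1 X186.18 Y56.61
G1 X12.01 Y130.13
G1 X285.34 Y8.35
M5
G0 X20.09 Y173.64
M3 S222
G1 X25.23 Y171.29 F3107
G1 X30.79 Y168.09
G1 X36.78 Y164.02
G1 X43.19 Y159.09
G1 X50.03 Y153.30
G1 X57.29 Y146.64
G1 X64.97 Y139.13
G1 X73.08 Y130.75
M5
G0 X0.00 Y0.00

1 u = 1 mm; y_m = 212.12 − y.

[1] `<rect>` rectangle, #0000ff→engrave S222 F3107: (51.23,101.28) → (200.86,101.28) → (200.86,81.61) → (51.23,81.61) → (51.23,101.28) (closed)

[2] `<path>` rectangle, #0000ff→engrave S222 F3107: (35.99,153.71) → (119.91,153.71) → (119.91,86.12) → (35.99,86.12) → (35.99,153.71) (closed)

[3] `<path>` open polyline, #0000ff→engrave S222 F3107: (253.49,182.68) → (211.55,200.37) → (186.18,56.61) → (12.01,130.13) → (285.34,8.35)

[4] `<path>` quadratic bezier, #0000ff→engrave S222 F3107: (20.09,173.64) → (25.23,171.29) → (30.79,168.09) → (36.78,164.02) → (43.19,159.09) → (50.03,153.30) → (57.29,146.64) → (64.97,139.13) → (73.08,130.75)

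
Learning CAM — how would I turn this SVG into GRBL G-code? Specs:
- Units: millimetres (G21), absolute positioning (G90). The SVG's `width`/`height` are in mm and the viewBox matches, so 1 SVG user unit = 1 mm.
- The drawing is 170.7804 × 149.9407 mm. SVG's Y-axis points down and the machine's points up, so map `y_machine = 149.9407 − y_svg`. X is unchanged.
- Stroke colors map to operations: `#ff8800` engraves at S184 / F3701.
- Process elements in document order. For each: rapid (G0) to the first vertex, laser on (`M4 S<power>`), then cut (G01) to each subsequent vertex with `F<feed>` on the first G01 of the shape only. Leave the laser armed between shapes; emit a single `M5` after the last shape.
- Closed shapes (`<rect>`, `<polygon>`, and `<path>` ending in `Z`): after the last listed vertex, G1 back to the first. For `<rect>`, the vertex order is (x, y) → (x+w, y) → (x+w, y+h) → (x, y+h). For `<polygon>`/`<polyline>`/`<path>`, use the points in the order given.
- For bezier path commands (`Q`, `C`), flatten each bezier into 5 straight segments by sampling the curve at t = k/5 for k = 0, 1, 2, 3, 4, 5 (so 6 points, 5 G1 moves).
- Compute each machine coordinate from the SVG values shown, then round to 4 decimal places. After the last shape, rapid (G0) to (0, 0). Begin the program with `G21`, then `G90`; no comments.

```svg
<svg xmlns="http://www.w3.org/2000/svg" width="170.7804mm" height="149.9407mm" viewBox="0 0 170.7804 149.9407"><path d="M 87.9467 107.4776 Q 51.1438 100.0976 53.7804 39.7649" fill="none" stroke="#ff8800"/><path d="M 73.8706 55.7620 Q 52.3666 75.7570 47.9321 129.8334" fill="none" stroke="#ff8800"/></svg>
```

Since the viewBox matches the mm dimensions, user units are millimetres directly. The only transform is the Y-flip y_m = 149.9407 − y_svg.

Shape 1 is a quadratic bezier drawn with `<path>`. Its stroke #ff8800 means engrave at S184, F3701. After flipping Y the toolpath is (87.9467,42.4631) → (74.8031,47.5332) → (64.8147,56.8395) → (57.9814,70.3821) → (54.3033,88.1608) → (53.7804,110.1758).

Shape 2 is a quadratic bezier drawn with `<path>`. Its stroke #ff8800 means engrave at S184, F3701. After flipping Y the toolpath is (73.8706,94.1787) → (65.9518,84.8174) → (59.3985,72.7297) → (54.2108,57.9154) → (50.3887,40.3746) → (47.9321,20.1073).

G21
G90
G0 X87.9467 Y42.4631
M4 S184
G01 X74.8031 Y47.5332 F3701
G01 X64.8147 Y56.8395
G01 X57.9814 Y70.3821
G01 X54.3033 Y88.1608
G01 X53.7804 Y110.1758
G0 X73.8706 Y94.1787
M4 S184
G01 X65.9518 Y84.8174 F3701
G01 X59.3985 Y72.7297
G01 X54.2108 Y57.9154
G01 X50.3887 Y40.3746
G01 X47.9321 Y20.1073
M5
G0 X0.0000 Y0.0000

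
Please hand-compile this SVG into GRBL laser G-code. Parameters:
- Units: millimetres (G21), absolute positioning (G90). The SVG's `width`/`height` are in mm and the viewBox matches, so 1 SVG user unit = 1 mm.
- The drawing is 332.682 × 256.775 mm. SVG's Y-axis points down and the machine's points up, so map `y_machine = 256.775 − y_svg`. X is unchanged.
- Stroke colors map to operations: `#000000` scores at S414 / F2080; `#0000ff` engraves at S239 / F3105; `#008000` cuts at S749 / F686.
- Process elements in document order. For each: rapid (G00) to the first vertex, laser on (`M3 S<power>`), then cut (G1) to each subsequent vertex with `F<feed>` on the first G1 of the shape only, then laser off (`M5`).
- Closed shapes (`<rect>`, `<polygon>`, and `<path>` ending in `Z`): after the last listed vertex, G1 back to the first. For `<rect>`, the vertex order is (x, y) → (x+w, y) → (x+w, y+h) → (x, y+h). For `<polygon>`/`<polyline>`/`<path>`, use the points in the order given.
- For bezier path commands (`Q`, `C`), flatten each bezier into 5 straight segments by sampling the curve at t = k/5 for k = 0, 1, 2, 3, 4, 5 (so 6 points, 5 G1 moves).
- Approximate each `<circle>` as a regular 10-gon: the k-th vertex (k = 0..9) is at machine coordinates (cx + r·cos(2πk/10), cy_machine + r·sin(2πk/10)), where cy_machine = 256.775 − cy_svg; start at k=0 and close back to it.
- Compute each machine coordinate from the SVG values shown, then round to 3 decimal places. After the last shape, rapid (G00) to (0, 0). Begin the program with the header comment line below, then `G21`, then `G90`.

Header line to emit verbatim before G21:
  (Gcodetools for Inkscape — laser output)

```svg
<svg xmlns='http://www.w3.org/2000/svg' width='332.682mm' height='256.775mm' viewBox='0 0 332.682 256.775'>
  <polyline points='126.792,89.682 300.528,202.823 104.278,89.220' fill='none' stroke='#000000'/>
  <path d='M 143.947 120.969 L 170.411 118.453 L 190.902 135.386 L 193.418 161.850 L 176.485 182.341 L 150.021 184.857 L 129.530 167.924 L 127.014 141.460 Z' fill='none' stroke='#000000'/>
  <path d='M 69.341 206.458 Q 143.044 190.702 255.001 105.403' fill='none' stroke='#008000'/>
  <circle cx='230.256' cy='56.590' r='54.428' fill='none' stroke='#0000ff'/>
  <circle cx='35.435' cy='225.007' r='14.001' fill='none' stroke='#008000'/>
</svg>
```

(Gcodetools for Inkscape — laser output)
G21
G90
G00 X126.792 Y167.093
M3 S414
G1 X300.528 Y53.952 F2080
G1 X104.278 Y167.555
M5
G00 X143.947 Y135.806
M3 S414
G1 X170.411 Y138.322 F2080
G1 X190.902 Y121.389
G1 X193.418 Y94.925
G1 X176.485 Y74.434
G1 X150.021 Y71.918
G1 X129.530 Y88.851
G1 X127.014 Y115.315
G1 X143.947 Y135.806
M5
G00 X69.341 Y50.317
M3 S749
G1 X100.352 Y59.401 F686
G1 X134.424 Y74.049
G1 X171.556 Y94.260
G1 X211.748 Y120.034
G1 X255.001 Y151.372
M5
G00 X284.684 Y200.185
M3 S239
G1 X274.289 Y232.177 F3105
G1 X247.075 Y251.949
G1 X213.437 Y251.949
G1 X186.223 Y232.177
G1 X175.828 Y200.185
G1 X186.223 Y168.193
G1 X213.437 Y148.421
G1 X247.075 Y148.421
G1 X274.289 Y168.193
G1 X284.684 Y200.185
M5
G00 X49.436 Y31.768
M3 S749
G1 X46.762 Y39.998 F686
G1 X39.762 Y45.084
G1 X31.108 Y45.084
G1 X24.108 Y39.998
G1 X21.434 Y31.768
G1 X24.108 Y23.538
G1 X31.108 Y18.452
G1 X39.762 Y18.452
G1 X46.762 Y23.538
G1 X49.436 Y31.768
M5
G00 X0.000 Y0.000

viewBox `0 0 332.682 256.775` with mm width/height → 1 unit = 1 mm. Flip: y_m = 256.775 − y_svg.

**Shape 1** — `<polyline>` open polyline, stroke `#000000` → score (S414, F2080). Machine vertices: (126.792,167.093) → (300.528,53.952) → (104.278,167.555). Open path.

**Shape 2** — `<path>` regular polygon, stroke `#000000` → score (S414, F2080). Machine vertices: (143.947,135.806) → (170.411,138.322) → (190.902,121.389) → (193.418,94.925) → (176.485,74.434) → (150.021,71.918) → (129.530,88.851) → (127.014,115.315) → (143.947,135.806). Closed: final G1 returns to the first vertex.

**Shape 3** — `<path>` quadratic bezier, stroke `#008000` → cut (S749, F686). Control points (SVG): P0=(69.341,206.458), P1=(143.044,190.702), P2=(255.001,105.403); sampled at t=k/5. Machine vertices: (69.341,50.317) → (100.352,59.401) → (134.424,74.049) → (171.556,94.260) → (211.748,120.034) → (255.001,151.372). Open path.

**Shape 4** — `<circle>` circle, stroke `#0000ff` → engrave (S239, F3105). Machine vertices: (284.684,200.185) → (274.289,232.177) → (247.075,251.949) → (213.437,251.949) → (186.223,232.177) → (175.828,200.185) → (186.223,168.193) → (213.437,148.421) → (247.075,148.421) → (274.289,168.193) → (284.684,200.185). Closed: final G1 returns to the first vertex.

**Shape 5** — `<circle>` circle, stroke `#008000` → cut (S749, F686). Machine vertices: (49.436,31.768) → (46.762,39.998) → (39.762,45.084) → (31.108,45.084) → (24.108,39.998) → (21.434,31.768) → (24.108,23.538) → (31.108,18.452) → (39.762,18.452) → (46.762,23.538) → (49.436,31.768). Closed: final G1 returns to the first vertex.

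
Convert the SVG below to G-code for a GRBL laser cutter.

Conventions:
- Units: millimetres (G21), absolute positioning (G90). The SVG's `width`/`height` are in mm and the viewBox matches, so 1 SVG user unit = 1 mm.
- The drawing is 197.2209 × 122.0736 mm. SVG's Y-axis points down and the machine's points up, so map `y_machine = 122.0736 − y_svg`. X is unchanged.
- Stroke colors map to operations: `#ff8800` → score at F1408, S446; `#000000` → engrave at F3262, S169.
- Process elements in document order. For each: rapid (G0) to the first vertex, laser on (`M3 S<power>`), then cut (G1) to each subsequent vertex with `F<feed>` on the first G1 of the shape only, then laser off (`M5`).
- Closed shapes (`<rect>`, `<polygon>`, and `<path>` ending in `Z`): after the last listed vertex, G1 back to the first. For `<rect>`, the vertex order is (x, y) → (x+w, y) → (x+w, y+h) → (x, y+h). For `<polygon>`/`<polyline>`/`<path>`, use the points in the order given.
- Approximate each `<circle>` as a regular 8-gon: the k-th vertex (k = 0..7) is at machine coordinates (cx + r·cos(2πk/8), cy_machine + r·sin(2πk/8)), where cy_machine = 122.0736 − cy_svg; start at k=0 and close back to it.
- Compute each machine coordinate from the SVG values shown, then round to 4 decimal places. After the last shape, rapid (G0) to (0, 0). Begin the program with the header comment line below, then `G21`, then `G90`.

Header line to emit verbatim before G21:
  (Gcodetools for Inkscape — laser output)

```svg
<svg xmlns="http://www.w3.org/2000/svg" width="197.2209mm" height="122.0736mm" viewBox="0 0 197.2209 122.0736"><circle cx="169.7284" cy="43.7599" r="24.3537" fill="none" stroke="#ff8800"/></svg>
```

1 u = 1 mm; y_m = 122.0736 − y.

[1] `<circle>` circle, #ff8800→score S446 F1408: (194.0821,78.3137) → (186.9491,95.5344) → (169.7284,102.6674) → (152.5077,95.5344) → (145.3747,78.3137) → (152.5077,61.0930) → (169.7284,53.9600) → (186.9491,61.0930) → (194.0821,78.3137) (closed)

(Gcodetools for Inkscape — laser output)
G21
G90
G0 X194.0821 Y78.3137
M3 S446
G1 X186.9491 Y95.5344 F1408
G1 X169.7284 Y102.6674
G1 X152.5077 Y95.5344
G1 X145.3747 Y78.3137
G1 X152.5077 Y61.0930
G1 X169.7284 Y53.9600
G1 X186.9491 Y61.0930
G1 X194.0821 Y78.3137
M5
G0 X0.0000 Y0.0000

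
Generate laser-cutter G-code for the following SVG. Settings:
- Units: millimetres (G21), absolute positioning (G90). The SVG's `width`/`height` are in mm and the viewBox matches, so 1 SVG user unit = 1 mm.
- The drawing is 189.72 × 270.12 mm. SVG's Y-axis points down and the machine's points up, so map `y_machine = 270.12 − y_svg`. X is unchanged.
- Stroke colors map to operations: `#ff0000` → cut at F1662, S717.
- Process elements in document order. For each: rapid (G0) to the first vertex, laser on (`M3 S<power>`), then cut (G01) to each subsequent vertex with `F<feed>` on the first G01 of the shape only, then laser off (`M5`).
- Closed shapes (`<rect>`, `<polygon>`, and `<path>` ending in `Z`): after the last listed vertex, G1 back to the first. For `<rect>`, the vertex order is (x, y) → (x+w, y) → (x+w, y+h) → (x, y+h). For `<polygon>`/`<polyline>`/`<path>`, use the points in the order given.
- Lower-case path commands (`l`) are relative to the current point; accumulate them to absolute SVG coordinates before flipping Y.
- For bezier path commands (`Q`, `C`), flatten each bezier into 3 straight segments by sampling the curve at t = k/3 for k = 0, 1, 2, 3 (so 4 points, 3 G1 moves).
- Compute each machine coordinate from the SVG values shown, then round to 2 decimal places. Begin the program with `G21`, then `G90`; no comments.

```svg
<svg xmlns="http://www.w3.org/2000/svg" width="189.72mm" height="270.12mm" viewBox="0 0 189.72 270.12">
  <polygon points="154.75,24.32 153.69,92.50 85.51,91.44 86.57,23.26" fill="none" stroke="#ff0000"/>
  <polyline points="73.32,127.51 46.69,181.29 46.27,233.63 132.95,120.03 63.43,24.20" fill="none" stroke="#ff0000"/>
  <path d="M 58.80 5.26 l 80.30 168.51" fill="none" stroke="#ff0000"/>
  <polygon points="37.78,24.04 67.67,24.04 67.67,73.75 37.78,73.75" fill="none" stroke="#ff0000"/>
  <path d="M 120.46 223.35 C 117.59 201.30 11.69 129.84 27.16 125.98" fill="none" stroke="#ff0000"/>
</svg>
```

G21
G90
G0 X154.75 Y245.80
M3 S717
G01 X153.69 Y177.62 F1662
G01 X85.51 Y178.68
G01 X86.57 Y246.86
G01 X154.75 Y245.80
M5
G0 X73.32 Y142.61
M3 S717
G01 X46.69 Y88.83 F1662
G01 X46.27 Y36.49
G01 X132.95 Y150.09
G01 X63.43 Y245.92
M5
G0 X58.80 Y264.86
M3 S717
G01 X139.10 Y96.35 F1662
M5
G0 X37.78 Y246.08
M3 S717
G01 X67.67 Y246.08 F1662
G01 X67.67 Y196.37
G01 X37.78 Y196.37
G01 X37.78 Y246.08
M5
G0 X120.46 Y46.77
M3 S717
G01 X91.56 Y80.96 F1662
G01 X43.84 Y122.08
G01 X27.16 Y144.14
M5

Since the viewBox matches the mm dimensions, user units are millimetres directly. The only transform is the Y-flip y_m = 270.12 − y_svg.

Shape 1 is a regular polygon drawn with `<polygon>`. Its stroke #ff0000 means cut at S717, F1662. After flipping Y the toolpath is (154.75,245.80) → (153.69,177.62) → (85.51,178.68) → (86.57,246.86) → (154.75,245.80), returning to the start.

Shape 2 is a open polyline drawn with `<polyline>`. Its stroke #ff0000 means cut at S717, F1662. After flipping Y the toolpath is (73.32,142.61) → (46.69,88.83) → (46.27,36.49) → (132.95,150.09) → (63.43,245.92).

Shape 3 is a line segment drawn with `<path>`. Its stroke #ff0000 means cut at S717, F1662. After flipping Y the toolpath is (58.80,264.86) → (139.10,96.35).

Shape 4 is a rectangle drawn with `<polygon>`. Its stroke #ff0000 means cut at S717, F1662. After flipping Y the toolpath is (37.78,246.08) → (67.67,246.08) → (67.67,196.37) → (37.78,196.37) → (37.78,246.08), returning to the start.

Shape 5 is a cubic bezier drawn with `<path>`. Its stroke #ff0000 means cut at S717, F1662. After flipping Y the toolpath is (120.46,46.77) → (91.56,80.96) → (43.84,122.08) → (27.16,144.14).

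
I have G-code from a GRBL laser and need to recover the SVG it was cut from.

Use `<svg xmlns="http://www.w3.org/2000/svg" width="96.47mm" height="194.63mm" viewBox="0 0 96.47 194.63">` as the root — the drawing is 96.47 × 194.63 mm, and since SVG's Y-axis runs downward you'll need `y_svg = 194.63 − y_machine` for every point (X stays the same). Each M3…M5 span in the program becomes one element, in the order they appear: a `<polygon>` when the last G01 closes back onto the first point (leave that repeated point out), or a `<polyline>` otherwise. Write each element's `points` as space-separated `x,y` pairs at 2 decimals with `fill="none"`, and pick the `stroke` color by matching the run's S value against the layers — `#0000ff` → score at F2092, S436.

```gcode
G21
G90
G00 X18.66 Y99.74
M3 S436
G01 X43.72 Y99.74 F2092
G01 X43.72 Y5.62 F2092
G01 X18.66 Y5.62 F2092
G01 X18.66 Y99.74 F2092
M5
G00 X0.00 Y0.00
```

<svg xmlns="http://www.w3.org/2000/svg" width="96.47mm" height="194.63mm" viewBox="0 0 96.47 194.63">
  <polygon points="18.66,94.89 43.72,94.89 43.72,189.01 18.66,189.01" fill="none" stroke="#0000ff"/>
</svg>

y_svg = 194.63 − y_m. Every run uses S436, so all elements get stroke `#0000ff` (score).

[1] closed run; points: 18.66,94.89 43.72,94.89 43.72,189.01 18.66,189.01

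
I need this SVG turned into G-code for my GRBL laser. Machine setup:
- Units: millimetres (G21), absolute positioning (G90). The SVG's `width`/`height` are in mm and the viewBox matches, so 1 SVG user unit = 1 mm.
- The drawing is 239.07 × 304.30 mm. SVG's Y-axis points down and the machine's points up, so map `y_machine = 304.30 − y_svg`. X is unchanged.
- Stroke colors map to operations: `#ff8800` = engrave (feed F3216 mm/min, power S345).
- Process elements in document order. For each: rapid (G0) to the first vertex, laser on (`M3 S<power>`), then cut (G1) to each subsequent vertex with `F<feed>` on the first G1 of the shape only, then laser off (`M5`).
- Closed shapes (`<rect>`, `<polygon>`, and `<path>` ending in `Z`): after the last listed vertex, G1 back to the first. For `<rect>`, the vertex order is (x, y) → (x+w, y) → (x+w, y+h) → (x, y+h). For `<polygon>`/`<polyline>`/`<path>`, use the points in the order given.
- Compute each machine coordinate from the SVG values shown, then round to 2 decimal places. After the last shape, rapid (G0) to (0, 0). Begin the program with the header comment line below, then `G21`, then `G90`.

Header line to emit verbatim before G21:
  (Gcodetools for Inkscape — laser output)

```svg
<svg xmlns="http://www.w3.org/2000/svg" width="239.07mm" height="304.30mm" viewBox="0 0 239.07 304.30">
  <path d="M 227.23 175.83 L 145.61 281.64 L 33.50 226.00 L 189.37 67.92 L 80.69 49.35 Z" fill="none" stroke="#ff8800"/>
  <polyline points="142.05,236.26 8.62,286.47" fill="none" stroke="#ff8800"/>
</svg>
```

(Gcodetools for Inkscape — laser output)
G21
G90
G0 X227.23 Y128.47
M3 S345
G1 X145.61 Y22.66 F3216
G1 X33.50 Y78.30
G1 X189.37 Y236.38
G1 X80.69 Y254.95
G1 X227.23 Y128.47
M5
G0 X142.05 Y68.04
M3 S345
G1 X8.62 Y17.83 F3216
M5
G0 X0.00 Y0.00

Since the viewBox matches the mm dimensions, user units are millimetres directly. The only transform is the Y-flip y_m = 304.30 − y_svg.

Shape 1 is a closed polygon drawn with `<path>`. Its stroke #ff8800 means engrave at S345, F3216. After flipping Y the toolpath is (227.23,128.47) → (145.61,22.66) → (33.50,78.30) → (189.37,236.38) → (80.69,254.95) → (227.23,128.47), returning to the start.

Shape 2 is a line segment drawn with `<polyline>`. Its stroke #ff8800 means engrave at S345, F3216. After flipping Y the toolpath is (142.05,68.04) → (8.62,17.83).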